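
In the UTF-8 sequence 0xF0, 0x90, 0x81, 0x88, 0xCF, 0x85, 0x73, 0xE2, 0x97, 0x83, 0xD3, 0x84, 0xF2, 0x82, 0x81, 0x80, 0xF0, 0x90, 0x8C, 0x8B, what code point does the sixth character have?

U+82040

Offset 0: leading byte 0xF0 = 11110000 → 4-byte char #1 = F0 90 81 88.
Offset 4: leading byte 0xCF = 11001111 → 2-byte char #2 = CF 85.
Offset 6: leading byte 0x73 = 01110011 → 1-byte char #3 = 73.
Offset 7: leading byte 0xE2 = 11100010 → 3-byte char #4 = E2 97 83.
Offset 10: leading byte 0xD3 = 11010011 → 2-byte char #5 = D3 84.
Offset 12: leading byte 0xF2 = 11110010 → 4-byte char #6 = F2 82 81 80.
Leading byte 0xF2 = 11110010 matches 11110xxx → 4-byte sequence.
Byte 1: 0xF2 = 11110010, payload 010 (3 bits).
Byte 2: 0x82 = 10000010 (10xxxxxx ✓), payload 000010.
Byte 3: 0x81 = 10000001 (10xxxxxx ✓), payload 000001.
Byte 4: 0x80 = 10000000 (10xxxxxx ✓), payload 000000.
Concatenate: 010000010000001000000 = 0x82040 (21 bits → U+82040).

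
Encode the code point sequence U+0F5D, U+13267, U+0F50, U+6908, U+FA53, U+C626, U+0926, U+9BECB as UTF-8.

E0 BD 9D F0 93 89 A7 E0 BD 90 E6 A4 88 EF A9 93 EC 98 A6 E0 A4 A6 F2 9B BB 8B

U+0F5D: 3-byte form → E0 BD 9D.
U+13267: 4-byte form → F0 93 89 A7.
U+0F50: 3-byte form → E0 BD 90.
U+6908: 3-byte form → E6 A4 88.
U+FA53: 3-byte form → EF A9 93.
U+C626: 3-byte form → EC 98 A6.
U+0926: 3-byte form → E0 A4 A6.
U+9BECB: 4-byte form → F2 9B BB 8B.
Concatenated (26 bytes): E0 BD 9D F0 93 89 A7 E0 BD 90 E6 A4 88 EF A9 93 EC 98 A6 E0 A4 A6 F2 9B BB 8B.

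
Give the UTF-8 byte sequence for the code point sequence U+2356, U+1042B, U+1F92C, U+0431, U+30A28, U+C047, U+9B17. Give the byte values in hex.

U+2356: 3-byte form → E2 8D 96.
U+1042B: 4-byte form → F0 90 90 AB.
U+1F92C: 4-byte form → F0 9F A4 AC.
U+0431: 2-byte form → D0 B1.
U+30A28: 4-byte form → F0 B0 A8 A8.
U+C047: 3-byte form → EC 81 87.
U+9B17: 3-byte form → E9 AC 97.
Concatenated (23 bytes): E2 8D 96 F0 90 90 AB F0 9F A4 AC D0 B1 F0 B0 A8 A8 EC 81 87 E9 AC 97.

E2 8D 96 F0 90 90 AB F0 9F A4 AC D0 B1 F0 B0 A8 A8 EC 81 87 E9 AC 97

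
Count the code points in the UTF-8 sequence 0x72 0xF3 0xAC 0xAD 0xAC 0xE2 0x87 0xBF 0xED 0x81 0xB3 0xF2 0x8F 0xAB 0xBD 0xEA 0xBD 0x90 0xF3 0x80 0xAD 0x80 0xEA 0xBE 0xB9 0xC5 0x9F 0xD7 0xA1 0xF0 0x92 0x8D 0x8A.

11

Byte at offset 0: 0x72 = 01110010 → 1-byte char (#1). Advance 1.
Byte at offset 1: 0xF3 = 11110011 → 4-byte char (#2). Advance 4.
Byte at offset 5: 0xE2 = 11100010 → 3-byte char (#3). Advance 3.
Byte at offset 8: 0xED = 11101101 → 3-byte char (#4). Advance 3.
Byte at offset 11: 0xF2 = 11110010 → 4-byte char (#5). Advance 4.
Byte at offset 15: 0xEA = 11101010 → 3-byte char (#6). Advance 3.
Byte at offset 18: 0xF3 = 11110011 → 4-byte char (#7). Advance 4.
Byte at offset 22: 0xEA = 11101010 → 3-byte char (#8). Advance 3.
Byte at offset 25: 0xC5 = 11000101 → 2-byte char (#9). Advance 2.
Byte at offset 27: 0xD7 = 11010111 → 2-byte char (#10). Advance 2.
Byte at offset 29: 0xF0 = 11110000 → 4-byte char (#11). Advance 4.
Reached end at offset 33 after 11 code points.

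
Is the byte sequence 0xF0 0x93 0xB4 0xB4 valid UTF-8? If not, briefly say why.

valid

Leading byte 0xF0 = 11110000 → 4-byte form.
Continuation bytes 0x93=10010011, 0xB4=10110100, 0xB4=10110100 all match 10xxxxxx.
Decoded value 0x13D34 is ≥ 0x10000 (shortest form) and not a surrogate.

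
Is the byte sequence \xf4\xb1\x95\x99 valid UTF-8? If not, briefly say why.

Leading byte 0xF4 = 11110100 → 4-byte form.
Payload = 0x131559, which exceeds U+10FFFF, the maximum Unicode code point. (Leading bytes F5–FF, or F4 followed by ≥ 0x90, are invalid.)

invalid (encodes a value above U+10FFFF)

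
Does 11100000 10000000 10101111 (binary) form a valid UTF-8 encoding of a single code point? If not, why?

invalid (overlong encoding)

Leading byte 0xE0 = 11100000 → 3-byte form.
Continuation bytes all match 10xxxxxx. Payload decodes to 0x2F.
But 0x2F < 0x800, the minimum for a 3-byte sequence — this is an overlong encoding.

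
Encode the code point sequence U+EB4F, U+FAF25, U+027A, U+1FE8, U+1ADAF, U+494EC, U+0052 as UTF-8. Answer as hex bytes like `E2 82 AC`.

U+EB4F: 3-byte form → EE AD 8F.
U+FAF25: 4-byte form → F3 BA BC A5.
U+027A: 2-byte form → C9 BA.
U+1FE8: 3-byte form → E1 BF A8.
U+1ADAF: 4-byte form → F0 9A B6 AF.
U+494EC: 4-byte form → F1 89 93 AC.
U+0052: 1-byte form → 52.
Concatenated (21 bytes): EE AD 8F F3 BA BC A5 C9 BA E1 BF A8 F0 9A B6 AF F1 89 93 AC 52.

EE AD 8F F3 BA BC A5 C9 BA E1 BF A8 F0 9A B6 AF F1 89 93 AC 52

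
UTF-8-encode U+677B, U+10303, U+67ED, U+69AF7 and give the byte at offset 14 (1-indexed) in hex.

0xB7

1-indexed offset 14 is 0-indexed offset 13.
U+677B → 3-byte form E6 9D BB at offsets 0–2.
U+10303 → 4-byte form F0 90 8C 83 at offsets 3–6.
U+67ED → 3-byte form E6 9F AD at offsets 7–9.
U+69AF7 → 4-byte form F1 A9 AB B7 at offsets 10–13.
Offset 13 falls in char 4's range; it's byte 4 of F1 A9 AB B7 = 0xB7.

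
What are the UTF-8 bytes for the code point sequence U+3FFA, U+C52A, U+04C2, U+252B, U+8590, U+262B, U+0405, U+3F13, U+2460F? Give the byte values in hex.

E3 BF BA EC 94 AA D3 82 E2 94 AB E8 96 90 E2 98 AB D0 85 E3 BC 93 F0 A4 98 8F

U+3FFA: 3-byte form → E3 BF BA.
U+C52A: 3-byte form → EC 94 AA.
U+04C2: 2-byte form → D3 82.
U+252B: 3-byte form → E2 94 AB.
U+8590: 3-byte form → E8 96 90.
U+262B: 3-byte form → E2 98 AB.
U+0405: 2-byte form → D0 85.
U+3F13: 3-byte form → E3 BC 93.
U+2460F: 4-byte form → F0 A4 98 8F.
Concatenated (26 bytes): E3 BF BA EC 94 AA D3 82 E2 94 AB E8 96 90 E2 98 AB D0 85 E3 BC 93 F0 A4 98 8F.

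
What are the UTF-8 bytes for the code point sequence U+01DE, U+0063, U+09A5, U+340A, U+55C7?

U+01DE: 2-byte form → C7 9E.
U+0063: 1-byte form → 63.
U+09A5: 3-byte form → E0 A6 A5.
U+340A: 3-byte form → E3 90 8A.
U+55C7: 3-byte form → E5 97 87.
Concatenated (12 bytes): C7 9E 63 E0 A6 A5 E3 90 8A E5 97 87.

C7 9E 63 E0 A6 A5 E3 90 8A E5 97 87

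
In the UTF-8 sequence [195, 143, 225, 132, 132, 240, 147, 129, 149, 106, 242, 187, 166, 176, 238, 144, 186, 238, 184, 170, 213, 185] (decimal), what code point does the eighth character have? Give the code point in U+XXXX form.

Offset 0: leading byte 0xC3 = 11000011 → 2-byte char #1 = C3 8F.
Offset 2: leading byte 0xE1 = 11100001 → 3-byte char #2 = E1 84 84.
Offset 5: leading byte 0xF0 = 11110000 → 4-byte char #3 = F0 93 81 95.
Offset 9: leading byte 0x6A = 01101010 → 1-byte char #4 = 6A.
Offset 10: leading byte 0xF2 = 11110010 → 4-byte char #5 = F2 BB A6 B0.
Offset 14: leading byte 0xEE = 11101110 → 3-byte char #6 = EE 90 BA.
Offset 17: leading byte 0xEE = 11101110 → 3-byte char #7 = EE B8 AA.
Offset 20: leading byte 0xD5 = 11010101 → 2-byte char #8 = D5 B9.
Leading byte 0xD5 = 11010101 matches 110xxxxx → 2-byte sequence.
Byte 1: 0xD5 = 11010101, payload 10101 (5 bits).
Byte 2: 0xB9 = 10111001 (10xxxxxx ✓), payload 111001.
Concatenate: 10101111001 = 0x579 (11 bits → U+0579).

U+0579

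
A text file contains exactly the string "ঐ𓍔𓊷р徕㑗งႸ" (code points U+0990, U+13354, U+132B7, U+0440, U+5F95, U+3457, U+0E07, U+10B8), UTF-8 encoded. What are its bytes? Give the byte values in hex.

E0 A6 90 F0 93 8D 94 F0 93 8A B7 D1 80 E5 BE 95 E3 91 97 E0 B8 87 E1 82 B8

U+0990: 3-byte form → E0 A6 90.
U+13354: 4-byte form → F0 93 8D 94.
U+132B7: 4-byte form → F0 93 8A B7.
U+0440: 2-byte form → D1 80.
U+5F95: 3-byte form → E5 BE 95.
U+3457: 3-byte form → E3 91 97.
U+0E07: 3-byte form → E0 B8 87.
U+10B8: 3-byte form → E1 82 B8.
Concatenated (25 bytes): E0 A6 90 F0 93 8D 94 F0 93 8A B7 D1 80 E5 BE 95 E3 91 97 E0 B8 87 E1 82 B8.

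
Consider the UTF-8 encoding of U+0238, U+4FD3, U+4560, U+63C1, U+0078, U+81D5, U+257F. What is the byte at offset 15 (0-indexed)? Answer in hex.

0xE2

U+0238 → 2-byte form C8 B8 at offsets 0–1.
U+4FD3 → 3-byte form E4 BF 93 at offsets 2–4.
U+4560 → 3-byte form E4 95 A0 at offsets 5–7.
U+63C1 → 3-byte form E6 8F 81 at offsets 8–10.
U+0078 → 1-byte form 78 at offsets 11–11.
U+81D5 → 3-byte form E8 87 95 at offsets 12–14.
U+257F → 3-byte form E2 95 BF at offsets 15–17.
Offset 15 falls in char 7's range; it's byte 1 of E2 95 BF = 0xE2.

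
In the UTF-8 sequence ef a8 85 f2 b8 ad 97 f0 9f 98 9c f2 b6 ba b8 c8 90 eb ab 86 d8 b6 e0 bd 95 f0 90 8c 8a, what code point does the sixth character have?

Offset 0: leading byte 0xEF = 11101111 → 3-byte char #1 = EF A8 85.
Offset 3: leading byte 0xF2 = 11110010 → 4-byte char #2 = F2 B8 AD 97.
Offset 7: leading byte 0xF0 = 11110000 → 4-byte char #3 = F0 9F 98 9C.
Offset 11: leading byte 0xF2 = 11110010 → 4-byte char #4 = F2 B6 BA B8.
Offset 15: leading byte 0xC8 = 11001000 → 2-byte char #5 = C8 90.
Offset 17: leading byte 0xEB = 11101011 → 3-byte char #6 = EB AB 86.
Leading byte 0xEB = 11101011 matches 1110xxxx → 3-byte sequence.
Byte 1: 0xEB = 11101011, payload 1011 (4 bits).
Byte 2: 0xAB = 10101011 (10xxxxxx ✓), payload 101011.
Byte 3: 0x86 = 10000110 (10xxxxxx ✓), payload 000110.
Concatenate: 1011101011000110 = 0xBAC6 (16 bits → U+BAC6).

U+BAC6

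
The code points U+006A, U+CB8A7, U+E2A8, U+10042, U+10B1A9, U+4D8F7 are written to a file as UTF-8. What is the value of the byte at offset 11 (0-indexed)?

U+006A → 1-byte form 6A at offsets 0–0.
U+CB8A7 → 4-byte form F3 8B A2 A7 at offsets 1–4.
U+E2A8 → 3-byte form EE 8A A8 at offsets 5–7.
U+10042 → 4-byte form F0 90 81 82 at offsets 8–11.
Offset 11 falls in char 4's range; it's byte 4 of F0 90 81 82 = 0x82.

0x82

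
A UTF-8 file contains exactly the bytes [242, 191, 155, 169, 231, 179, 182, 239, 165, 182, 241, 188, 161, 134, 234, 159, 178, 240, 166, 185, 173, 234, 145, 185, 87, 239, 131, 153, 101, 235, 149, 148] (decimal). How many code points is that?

Byte at offset 0: 0xF2 = 11110010 → 4-byte char (#1). Advance 4.
Byte at offset 4: 0xE7 = 11100111 → 3-byte char (#2). Advance 3.
Byte at offset 7: 0xEF = 11101111 → 3-byte char (#3). Advance 3.
Byte at offset 10: 0xF1 = 11110001 → 4-byte char (#4). Advance 4.
Byte at offset 14: 0xEA = 11101010 → 3-byte char (#5). Advance 3.
Byte at offset 17: 0xF0 = 11110000 → 4-byte char (#6). Advance 4.
Byte at offset 21: 0xEA = 11101010 → 3-byte char (#7). Advance 3.
Byte at offset 24: 0x57 = 01010111 → 1-byte char (#8). Advance 1.
Byte at offset 25: 0xEF = 11101111 → 3-byte char (#9). Advance 3.
Byte at offset 28: 0x65 = 01100101 → 1-byte char (#10). Advance 1.
Byte at offset 29: 0xEB = 11101011 → 3-byte char (#11). Advance 3.
Reached end at offset 32 after 11 code points.

11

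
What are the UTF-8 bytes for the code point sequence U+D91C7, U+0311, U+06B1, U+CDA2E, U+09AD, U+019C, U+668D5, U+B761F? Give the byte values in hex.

F3 99 87 87 CC 91 DA B1 F3 8D A8 AE E0 A6 AD C6 9C F1 A6 A3 95 F2 B7 98 9F

U+D91C7: 4-byte form → F3 99 87 87.
U+0311: 2-byte form → CC 91.
U+06B1: 2-byte form → DA B1.
U+CDA2E: 4-byte form → F3 8D A8 AE.
U+09AD: 3-byte form → E0 A6 AD.
U+019C: 2-byte form → C6 9C.
U+668D5: 4-byte form → F1 A6 A3 95.
U+B761F: 4-byte form → F2 B7 98 9F.
Concatenated (25 bytes): F3 99 87 87 CC 91 DA B1 F3 8D A8 AE E0 A6 AD C6 9C F1 A6 A3 95 F2 B7 98 9F.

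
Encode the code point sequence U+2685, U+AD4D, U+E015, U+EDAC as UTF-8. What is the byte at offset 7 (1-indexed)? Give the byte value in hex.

0xEE

1-indexed offset 7 is 0-indexed offset 6.
U+2685 → 3-byte form E2 9A 85 at offsets 0–2.
U+AD4D → 3-byte form EA B5 8D at offsets 3–5.
U+E015 → 3-byte form EE 80 95 at offsets 6–8.
Offset 6 falls in char 3's range; it's byte 1 of EE 80 95 = 0xEE.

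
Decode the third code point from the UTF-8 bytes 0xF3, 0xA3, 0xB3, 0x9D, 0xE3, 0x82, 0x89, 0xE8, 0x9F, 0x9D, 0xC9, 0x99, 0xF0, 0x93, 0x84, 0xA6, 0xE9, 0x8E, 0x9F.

U+87DD

Offset 0: leading byte 0xF3 = 11110011 → 4-byte char #1 = F3 A3 B3 9D.
Offset 4: leading byte 0xE3 = 11100011 → 3-byte char #2 = E3 82 89.
Offset 7: leading byte 0xE8 = 11101000 → 3-byte char #3 = E8 9F 9D.
Leading byte 0xE8 = 11101000 matches 1110xxxx → 3-byte sequence.
Byte 1: 0xE8 = 11101000, payload 1000 (4 bits).
Byte 2: 0x9F = 10011111 (10xxxxxx ✓), payload 011111.
Byte 3: 0x9D = 10011101 (10xxxxxx ✓), payload 011101.
Concatenate: 1000011111011101 = 0x87DD (16 bits → U+87DD).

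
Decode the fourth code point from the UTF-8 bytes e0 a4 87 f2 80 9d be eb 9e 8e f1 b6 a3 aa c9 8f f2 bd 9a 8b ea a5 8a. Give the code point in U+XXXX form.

Offset 0: leading byte 0xE0 = 11100000 → 3-byte char #1 = E0 A4 87.
Offset 3: leading byte 0xF2 = 11110010 → 4-byte char #2 = F2 80 9D BE.
Offset 7: leading byte 0xEB = 11101011 → 3-byte char #3 = EB 9E 8E.
Offset 10: leading byte 0xF1 = 11110001 → 4-byte char #4 = F1 B6 A3 AA.
Leading byte 0xF1 = 11110001 matches 11110xxx → 4-byte sequence.
Byte 1: 0xF1 = 11110001, payload 001 (3 bits).
Byte 2: 0xB6 = 10110110 (10xxxxxx ✓), payload 110110.
Byte 3: 0xA3 = 10100011 (10xxxxxx ✓), payload 100011.
Byte 4: 0xAA = 10101010 (10xxxxxx ✓), payload 101010.
Concatenate: 001110110100011101010 = 0x768EA (21 bits → U+768EA).

U+768EA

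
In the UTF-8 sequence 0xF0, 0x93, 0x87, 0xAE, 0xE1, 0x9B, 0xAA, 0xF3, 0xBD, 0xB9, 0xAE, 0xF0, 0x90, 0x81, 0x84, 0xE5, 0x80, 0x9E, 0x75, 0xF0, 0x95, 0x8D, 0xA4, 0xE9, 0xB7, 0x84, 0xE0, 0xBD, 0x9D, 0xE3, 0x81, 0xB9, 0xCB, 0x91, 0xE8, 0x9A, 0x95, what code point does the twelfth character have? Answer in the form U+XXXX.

Offset 0: leading byte 0xF0 = 11110000 → 4-byte char #1 = F0 93 87 AE.
Offset 4: leading byte 0xE1 = 11100001 → 3-byte char #2 = E1 9B AA.
Offset 7: leading byte 0xF3 = 11110011 → 4-byte char #3 = F3 BD B9 AE.
Offset 11: leading byte 0xF0 = 11110000 → 4-byte char #4 = F0 90 81 84.
Offset 15: leading byte 0xE5 = 11100101 → 3-byte char #5 = E5 80 9E.
Offset 18: leading byte 0x75 = 01110101 → 1-byte char #6 = 75.
Offset 19: leading byte 0xF0 = 11110000 → 4-byte char #7 = F0 95 8D A4.
Offset 23: leading byte 0xE9 = 11101001 → 3-byte char #8 = E9 B7 84.
Offset 26: leading byte 0xE0 = 11100000 → 3-byte char #9 = E0 BD 9D.
Offset 29: leading byte 0xE3 = 11100011 → 3-byte char #10 = E3 81 B9.
Offset 32: leading byte 0xCB = 11001011 → 2-byte char #11 = CB 91.
Offset 34: leading byte 0xE8 = 11101000 → 3-byte char #12 = E8 9A 95.
Leading byte 0xE8 = 11101000 matches 1110xxxx → 3-byte sequence.
Byte 1: 0xE8 = 11101000, payload 1000 (4 bits).
Byte 2: 0x9A = 10011010 (10xxxxxx ✓), payload 011010.
Byte 3: 0x95 = 10010101 (10xxxxxx ✓), payload 010101.
Concatenate: 1000011010010101 = 0x8695 (16 bits → U+8695).

U+8695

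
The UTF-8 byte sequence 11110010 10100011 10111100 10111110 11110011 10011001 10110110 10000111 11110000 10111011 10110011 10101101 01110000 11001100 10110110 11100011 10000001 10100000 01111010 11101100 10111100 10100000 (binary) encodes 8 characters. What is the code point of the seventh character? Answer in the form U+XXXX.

Offset 0: leading byte 0xF2 = 11110010 → 4-byte char #1 = F2 A3 BC BE.
Offset 4: leading byte 0xF3 = 11110011 → 4-byte char #2 = F3 99 B6 87.
Offset 8: leading byte 0xF0 = 11110000 → 4-byte char #3 = F0 BB B3 AD.
Offset 12: leading byte 0x70 = 01110000 → 1-byte char #4 = 70.
Offset 13: leading byte 0xCC = 11001100 → 2-byte char #5 = CC B6.
Offset 15: leading byte 0xE3 = 11100011 → 3-byte char #6 = E3 81 A0.
Offset 18: leading byte 0x7A = 01111010 → 1-byte char #7 = 7A.
Leading byte 0x7A = 01111010 matches 0xxxxxxx → 1-byte sequence.
Byte 1: 0x7A = 01111010, payload 1111010 (7 bits).
Concatenate: 1111010 = 0x7A (7 bits → U+007A).

U+007A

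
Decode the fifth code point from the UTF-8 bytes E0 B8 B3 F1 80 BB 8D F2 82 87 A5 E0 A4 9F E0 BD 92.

Offset 0: leading byte 0xE0 = 11100000 → 3-byte char #1 = E0 B8 B3.
Offset 3: leading byte 0xF1 = 11110001 → 4-byte char #2 = F1 80 BB 8D.
Offset 7: leading byte 0xF2 = 11110010 → 4-byte char #3 = F2 82 87 A5.
Offset 11: leading byte 0xE0 = 11100000 → 3-byte char #4 = E0 A4 9F.
Offset 14: leading byte 0xE0 = 11100000 → 3-byte char #5 = E0 BD 92.
Leading byte 0xE0 = 11100000 matches 1110xxxx → 3-byte sequence.
Byte 1: 0xE0 = 11100000, payload 0000 (4 bits).
Byte 2: 0xBD = 10111101 (10xxxxxx ✓), payload 111101.
Byte 3: 0x92 = 10010010 (10xxxxxx ✓), payload 010010.
Concatenate: 0000111101010010 = 0xF52 (16 bits → U+0F52).

U+0F52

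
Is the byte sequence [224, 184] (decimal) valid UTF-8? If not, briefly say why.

Leading byte 0xE0 = 11100000 → 3-byte form, but only 2 bytes are present.

invalid (sequence truncated)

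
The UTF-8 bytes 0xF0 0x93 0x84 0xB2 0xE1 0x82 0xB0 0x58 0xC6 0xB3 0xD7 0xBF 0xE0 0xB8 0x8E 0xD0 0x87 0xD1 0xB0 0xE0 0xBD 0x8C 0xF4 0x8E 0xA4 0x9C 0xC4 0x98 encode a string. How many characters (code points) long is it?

11

Byte at offset 0: 0xF0 = 11110000 → 4-byte char (#1). Advance 4.
Byte at offset 4: 0xE1 = 11100001 → 3-byte char (#2). Advance 3.
Byte at offset 7: 0x58 = 01011000 → 1-byte char (#3). Advance 1.
Byte at offset 8: 0xC6 = 11000110 → 2-byte char (#4). Advance 2.
Byte at offset 10: 0xD7 = 11010111 → 2-byte char (#5). Advance 2.
Byte at offset 12: 0xE0 = 11100000 → 3-byte char (#6). Advance 3.
Byte at offset 15: 0xD0 = 11010000 → 2-byte char (#7). Advance 2.
Byte at offset 17: 0xD1 = 11010001 → 2-byte char (#8). Advance 2.
Byte at offset 19: 0xE0 = 11100000 → 3-byte char (#9). Advance 3.
Byte at offset 22: 0xF4 = 11110100 → 4-byte char (#10). Advance 4.
Byte at offset 26: 0xC4 = 11000100 → 2-byte char (#11). Advance 2.
Reached end at offset 28 after 11 code points.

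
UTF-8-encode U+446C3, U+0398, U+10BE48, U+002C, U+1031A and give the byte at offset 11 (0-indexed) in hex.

0xF0

U+446C3 → 4-byte form F1 84 9B 83 at offsets 0–3.
U+0398 → 2-byte form CE 98 at offsets 4–5.
U+10BE48 → 4-byte form F4 8B B9 88 at offsets 6–9.
U+002C → 1-byte form 2C at offsets 10–10.
U+1031A → 4-byte form F0 90 8C 9A at offsets 11–14.
Offset 11 falls in char 5's range; it's byte 1 of F0 90 8C 9A = 0xF0.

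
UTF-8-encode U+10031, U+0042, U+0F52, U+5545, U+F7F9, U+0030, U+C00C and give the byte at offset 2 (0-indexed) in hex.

0x80

U+10031 → 4-byte form F0 90 80 B1 at offsets 0–3.
Offset 2 falls in char 1's range; it's byte 3 of F0 90 80 B1 = 0x80.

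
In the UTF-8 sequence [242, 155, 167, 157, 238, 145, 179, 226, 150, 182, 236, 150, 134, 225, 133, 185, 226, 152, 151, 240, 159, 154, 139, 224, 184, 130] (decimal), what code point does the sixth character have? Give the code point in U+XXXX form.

U+2617

Offset 0: leading byte 0xF2 = 11110010 → 4-byte char #1 = F2 9B A7 9D.
Offset 4: leading byte 0xEE = 11101110 → 3-byte char #2 = EE 91 B3.
Offset 7: leading byte 0xE2 = 11100010 → 3-byte char #3 = E2 96 B6.
Offset 10: leading byte 0xEC = 11101100 → 3-byte char #4 = EC 96 86.
Offset 13: leading byte 0xE1 = 11100001 → 3-byte char #5 = E1 85 B9.
Offset 16: leading byte 0xE2 = 11100010 → 3-byte char #6 = E2 98 97.
Leading byte 0xE2 = 11100010 matches 1110xxxx → 3-byte sequence.
Byte 1: 0xE2 = 11100010, payload 0010 (4 bits).
Byte 2: 0x98 = 10011000 (10xxxxxx ✓), payload 011000.
Byte 3: 0x97 = 10010111 (10xxxxxx ✓), payload 010111.
Concatenate: 0010011000010111 = 0x2617 (16 bits → U+2617).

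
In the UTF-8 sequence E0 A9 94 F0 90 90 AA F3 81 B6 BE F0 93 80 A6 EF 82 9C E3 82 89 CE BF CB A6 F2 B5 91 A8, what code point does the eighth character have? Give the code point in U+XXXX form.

U+02E6

Offset 0: leading byte 0xE0 = 11100000 → 3-byte char #1 = E0 A9 94.
Offset 3: leading byte 0xF0 = 11110000 → 4-byte char #2 = F0 90 90 AA.
Offset 7: leading byte 0xF3 = 11110011 → 4-byte char #3 = F3 81 B6 BE.
Offset 11: leading byte 0xF0 = 11110000 → 4-byte char #4 = F0 93 80 A6.
Offset 15: leading byte 0xEF = 11101111 → 3-byte char #5 = EF 82 9C.
Offset 18: leading byte 0xE3 = 11100011 → 3-byte char #6 = E3 82 89.
Offset 21: leading byte 0xCE = 11001110 → 2-byte char #7 = CE BF.
Offset 23: leading byte 0xCB = 11001011 → 2-byte char #8 = CB A6.
Leading byte 0xCB = 11001011 matches 110xxxxx → 2-byte sequence.
Byte 1: 0xCB = 11001011, payload 01011 (5 bits).
Byte 2: 0xA6 = 10100110 (10xxxxxx ✓), payload 100110.
Concatenate: 01011100110 = 0x2E6 (11 bits → U+02E6).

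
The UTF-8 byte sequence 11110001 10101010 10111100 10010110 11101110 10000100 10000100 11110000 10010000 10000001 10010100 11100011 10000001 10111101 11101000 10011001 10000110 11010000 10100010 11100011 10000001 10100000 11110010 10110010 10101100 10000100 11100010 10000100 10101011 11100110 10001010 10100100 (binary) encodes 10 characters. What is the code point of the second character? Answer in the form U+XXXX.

U+E104

Offset 0: leading byte 0xF1 = 11110001 → 4-byte char #1 = F1 AA BC 96.
Offset 4: leading byte 0xEE = 11101110 → 3-byte char #2 = EE 84 84.
Leading byte 0xEE = 11101110 matches 1110xxxx → 3-byte sequence.
Byte 1: 0xEE = 11101110, payload 1110 (4 bits).
Byte 2: 0x84 = 10000100 (10xxxxxx ✓), payload 000100.
Byte 3: 0x84 = 10000100 (10xxxxxx ✓), payload 000100.
Concatenate: 1110000100000100 = 0xE104 (16 bits → U+E104).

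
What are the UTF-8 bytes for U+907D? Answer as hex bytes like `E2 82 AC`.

E9 81 BD

U+907D = 0x907D = 36989 decimal. In range U+0800–U+FFFF → 3-byte form: 1110xxxx 10xxxxxx 10xxxxxx.
Binary (16 bits): 1001000001111101.
Split 4+6+6: 1001 | 000001 | 111101.
Byte 1: 11101001 = 0xE9.
Byte 2: 10000001 = 0x81.
Byte 3: 10111101 = 0xBD.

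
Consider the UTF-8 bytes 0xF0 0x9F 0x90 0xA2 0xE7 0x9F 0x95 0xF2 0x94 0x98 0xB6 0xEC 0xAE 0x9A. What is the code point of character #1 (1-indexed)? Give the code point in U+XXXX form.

Offset 0: leading byte 0xF0 = 11110000 → 4-byte char #1 = F0 9F 90 A2.
Leading byte 0xF0 = 11110000 matches 11110xxx → 4-byte sequence.
Byte 1: 0xF0 = 11110000, payload 000 (3 bits).
Byte 2: 0x9F = 10011111 (10xxxxxx ✓), payload 011111.
Byte 3: 0x90 = 10010000 (10xxxxxx ✓), payload 010000.
Byte 4: 0xA2 = 10100010 (10xxxxxx ✓), payload 100010.
Concatenate: 000011111010000100010 = 0x1F422 (21 bits → U+1F422).

U+1F422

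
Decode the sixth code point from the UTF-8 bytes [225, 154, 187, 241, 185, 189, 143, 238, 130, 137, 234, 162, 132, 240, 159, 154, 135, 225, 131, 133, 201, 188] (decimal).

Offset 0: leading byte 0xE1 = 11100001 → 3-byte char #1 = E1 9A BB.
Offset 3: leading byte 0xF1 = 11110001 → 4-byte char #2 = F1 B9 BD 8F.
Offset 7: leading byte 0xEE = 11101110 → 3-byte char #3 = EE 82 89.
Offset 10: leading byte 0xEA = 11101010 → 3-byte char #4 = EA A2 84.
Offset 13: leading byte 0xF0 = 11110000 → 4-byte char #5 = F0 9F 9A 87.
Offset 17: leading byte 0xE1 = 11100001 → 3-byte char #6 = E1 83 85.
Leading byte 0xE1 = 11100001 matches 1110xxxx → 3-byte sequence.
Byte 1: 0xE1 = 11100001, payload 0001 (4 bits).
Byte 2: 0x83 = 10000011 (10xxxxxx ✓), payload 000011.
Byte 3: 0x85 = 10000101 (10xxxxxx ✓), payload 000101.
Concatenate: 0001000011000101 = 0x10C5 (16 bits → U+10C5).

U+10C5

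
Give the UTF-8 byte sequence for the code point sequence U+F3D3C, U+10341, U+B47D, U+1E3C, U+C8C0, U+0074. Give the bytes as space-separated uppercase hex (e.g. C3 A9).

F3 B3 B4 BC F0 90 8D 81 EB 91 BD E1 B8 BC EC A3 80 74

U+F3D3C: 4-byte form → F3 B3 B4 BC.
U+10341: 4-byte form → F0 90 8D 81.
U+B47D: 3-byte form → EB 91 BD.
U+1E3C: 3-byte form → E1 B8 BC.
U+C8C0: 3-byte form → EC A3 80.
U+0074: 1-byte form → 74.
Concatenated (18 bytes): F3 B3 B4 BC F0 90 8D 81 EB 91 BD E1 B8 BC EC A3 80 74.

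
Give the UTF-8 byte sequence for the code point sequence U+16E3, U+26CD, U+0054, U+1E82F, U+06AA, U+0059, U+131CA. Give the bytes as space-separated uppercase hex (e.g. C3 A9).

U+16E3: 3-byte form → E1 9B A3.
U+26CD: 3-byte form → E2 9B 8D.
U+0054: 1-byte form → 54.
U+1E82F: 4-byte form → F0 9E A0 AF.
U+06AA: 2-byte form → DA AA.
U+0059: 1-byte form → 59.
U+131CA: 4-byte form → F0 93 87 8A.
Concatenated (18 bytes): E1 9B A3 E2 9B 8D 54 F0 9E A0 AF DA AA 59 F0 93 87 8A.

E1 9B A3 E2 9B 8D 54 F0 9E A0 AF DA AA 59 F0 93 87 8A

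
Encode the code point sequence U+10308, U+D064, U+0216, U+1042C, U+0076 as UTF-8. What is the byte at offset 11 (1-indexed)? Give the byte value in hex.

1-indexed offset 11 is 0-indexed offset 10.
U+10308 → 4-byte form F0 90 8C 88 at offsets 0–3.
U+D064 → 3-byte form ED 81 A4 at offsets 4–6.
U+0216 → 2-byte form C8 96 at offsets 7–8.
U+1042C → 4-byte form F0 90 90 AC at offsets 9–12.
Offset 10 falls in char 4's range; it's byte 2 of F0 90 90 AC = 0x90.

0x90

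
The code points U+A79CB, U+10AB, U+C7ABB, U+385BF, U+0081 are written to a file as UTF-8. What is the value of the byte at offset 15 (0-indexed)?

U+A79CB → 4-byte form F2 A7 A7 8B at offsets 0–3.
U+10AB → 3-byte form E1 82 AB at offsets 4–6.
U+C7ABB → 4-byte form F3 87 AA BB at offsets 7–10.
U+385BF → 4-byte form F0 B8 96 BF at offsets 11–14.
U+0081 → 2-byte form C2 81 at offsets 15–16.
Offset 15 falls in char 5's range; it's byte 1 of C2 81 = 0xC2.

0xC2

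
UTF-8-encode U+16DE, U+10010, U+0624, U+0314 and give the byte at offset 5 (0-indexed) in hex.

0x80

U+16DE → 3-byte form E1 9B 9E at offsets 0–2.
U+10010 → 4-byte form F0 90 80 90 at offsets 3–6.
Offset 5 falls in char 2's range; it's byte 3 of F0 90 80 90 = 0x80.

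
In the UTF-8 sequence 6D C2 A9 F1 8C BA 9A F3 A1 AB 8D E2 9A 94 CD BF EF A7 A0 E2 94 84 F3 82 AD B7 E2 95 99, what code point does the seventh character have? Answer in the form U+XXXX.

Offset 0: leading byte 0x6D = 01101101 → 1-byte char #1 = 6D.
Offset 1: leading byte 0xC2 = 11000010 → 2-byte char #2 = C2 A9.
Offset 3: leading byte 0xF1 = 11110001 → 4-byte char #3 = F1 8C BA 9A.
Offset 7: leading byte 0xF3 = 11110011 → 4-byte char #4 = F3 A1 AB 8D.
Offset 11: leading byte 0xE2 = 11100010 → 3-byte char #5 = E2 9A 94.
Offset 14: leading byte 0xCD = 11001101 → 2-byte char #6 = CD BF.
Offset 16: leading byte 0xEF = 11101111 → 3-byte char #7 = EF A7 A0.
Leading byte 0xEF = 11101111 matches 1110xxxx → 3-byte sequence.
Byte 1: 0xEF = 11101111, payload 1111 (4 bits).
Byte 2: 0xA7 = 10100111 (10xxxxxx ✓), payload 100111.
Byte 3: 0xA0 = 10100000 (10xxxxxx ✓), payload 100000.
Concatenate: 1111100111100000 = 0xF9E0 (16 bits → U+F9E0).

U+F9E0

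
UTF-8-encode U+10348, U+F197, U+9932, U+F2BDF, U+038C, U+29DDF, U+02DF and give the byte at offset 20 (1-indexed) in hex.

0x9F

1-indexed offset 20 is 0-indexed offset 19.
U+10348 → 4-byte form F0 90 8D 88 at offsets 0–3.
U+F197 → 3-byte form EF 86 97 at offsets 4–6.
U+9932 → 3-byte form E9 A4 B2 at offsets 7–9.
U+F2BDF → 4-byte form F3 B2 AF 9F at offsets 10–13.
U+038C → 2-byte form CE 8C at offsets 14–15.
U+29DDF → 4-byte form F0 A9 B7 9F at offsets 16–19.
Offset 19 falls in char 6's range; it's byte 4 of F0 A9 B7 9F = 0x9F.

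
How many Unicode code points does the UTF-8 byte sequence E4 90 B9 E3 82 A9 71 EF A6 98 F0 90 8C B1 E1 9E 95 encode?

6

Byte at offset 0: 0xE4 = 11100100 → 3-byte char (#1). Advance 3.
Byte at offset 3: 0xE3 = 11100011 → 3-byte char (#2). Advance 3.
Byte at offset 6: 0x71 = 01110001 → 1-byte char (#3). Advance 1.
Byte at offset 7: 0xEF = 11101111 → 3-byte char (#4). Advance 3.
Byte at offset 10: 0xF0 = 11110000 → 4-byte char (#5). Advance 4.
Byte at offset 14: 0xE1 = 11100001 → 3-byte char (#6). Advance 3.
Reached end at offset 17 after 6 code points.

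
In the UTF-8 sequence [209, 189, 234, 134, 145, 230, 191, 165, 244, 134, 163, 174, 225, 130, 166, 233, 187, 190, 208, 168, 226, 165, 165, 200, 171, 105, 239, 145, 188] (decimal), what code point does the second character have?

Offset 0: leading byte 0xD1 = 11010001 → 2-byte char #1 = D1 BD.
Offset 2: leading byte 0xEA = 11101010 → 3-byte char #2 = EA 86 91.
Leading byte 0xEA = 11101010 matches 1110xxxx → 3-byte sequence.
Byte 1: 0xEA = 11101010, payload 1010 (4 bits).
Byte 2: 0x86 = 10000110 (10xxxxxx ✓), payload 000110.
Byte 3: 0x91 = 10010001 (10xxxxxx ✓), payload 010001.
Concatenate: 1010000110010001 = 0xA191 (16 bits → U+A191).

U+A191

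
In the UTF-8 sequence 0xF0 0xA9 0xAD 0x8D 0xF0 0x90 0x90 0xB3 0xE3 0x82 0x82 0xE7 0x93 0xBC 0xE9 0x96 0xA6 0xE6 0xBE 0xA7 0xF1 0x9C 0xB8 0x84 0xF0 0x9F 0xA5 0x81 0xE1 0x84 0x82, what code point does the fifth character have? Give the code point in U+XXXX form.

U+95A6

Offset 0: leading byte 0xF0 = 11110000 → 4-byte char #1 = F0 A9 AD 8D.
Offset 4: leading byte 0xF0 = 11110000 → 4-byte char #2 = F0 90 90 B3.
Offset 8: leading byte 0xE3 = 11100011 → 3-byte char #3 = E3 82 82.
Offset 11: leading byte 0xE7 = 11100111 → 3-byte char #4 = E7 93 BC.
Offset 14: leading byte 0xE9 = 11101001 → 3-byte char #5 = E9 96 A6.
Leading byte 0xE9 = 11101001 matches 1110xxxx → 3-byte sequence.
Byte 1: 0xE9 = 11101001, payload 1001 (4 bits).
Byte 2: 0x96 = 10010110 (10xxxxxx ✓), payload 010110.
Byte 3: 0xA6 = 10100110 (10xxxxxx ✓), payload 100110.
Concatenate: 1001010110100110 = 0x95A6 (16 bits → U+95A6).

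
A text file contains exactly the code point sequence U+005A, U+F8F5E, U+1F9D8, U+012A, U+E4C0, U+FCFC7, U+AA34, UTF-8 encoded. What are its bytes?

5A F3 B8 BD 9E F0 9F A7 98 C4 AA EE 93 80 F3 BC BF 87 EA A8 B4

U+005A: 1-byte form → 5A.
U+F8F5E: 4-byte form → F3 B8 BD 9E.
U+1F9D8: 4-byte form → F0 9F A7 98.
U+012A: 2-byte form → C4 AA.
U+E4C0: 3-byte form → EE 93 80.
U+FCFC7: 4-byte form → F3 BC BF 87.
U+AA34: 3-byte form → EA A8 B4.
Concatenated (21 bytes): 5A F3 B8 BD 9E F0 9F A7 98 C4 AA EE 93 80 F3 BC BF 87 EA A8 B4.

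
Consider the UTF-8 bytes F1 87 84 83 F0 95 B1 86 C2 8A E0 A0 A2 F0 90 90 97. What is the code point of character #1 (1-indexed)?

U+47103

Offset 0: leading byte 0xF1 = 11110001 → 4-byte char #1 = F1 87 84 83.
Leading byte 0xF1 = 11110001 matches 11110xxx → 4-byte sequence.
Byte 1: 0xF1 = 11110001, payload 001 (3 bits).
Byte 2: 0x87 = 10000111 (10xxxxxx ✓), payload 000111.
Byte 3: 0x84 = 10000100 (10xxxxxx ✓), payload 000100.
Byte 4: 0x83 = 10000011 (10xxxxxx ✓), payload 000011.
Concatenate: 001000111000100000011 = 0x47103 (21 bits → U+47103).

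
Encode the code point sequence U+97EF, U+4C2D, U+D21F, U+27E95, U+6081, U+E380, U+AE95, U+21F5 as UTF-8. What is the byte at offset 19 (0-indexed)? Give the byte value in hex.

0xEA

U+97EF → 3-byte form E9 9F AF at offsets 0–2.
U+4C2D → 3-byte form E4 B0 AD at offsets 3–5.
U+D21F → 3-byte form ED 88 9F at offsets 6–8.
U+27E95 → 4-byte form F0 A7 BA 95 at offsets 9–12.
U+6081 → 3-byte form E6 82 81 at offsets 13–15.
U+E380 → 3-byte form EE 8E 80 at offsets 16–18.
U+AE95 → 3-byte form EA BA 95 at offsets 19–21.
Offset 19 falls in char 7's range; it's byte 1 of EA BA 95 = 0xEA.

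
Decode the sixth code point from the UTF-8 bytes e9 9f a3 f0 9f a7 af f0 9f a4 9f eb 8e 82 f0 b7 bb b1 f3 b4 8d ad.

U+F436D

Offset 0: leading byte 0xE9 = 11101001 → 3-byte char #1 = E9 9F A3.
Offset 3: leading byte 0xF0 = 11110000 → 4-byte char #2 = F0 9F A7 AF.
Offset 7: leading byte 0xF0 = 11110000 → 4-byte char #3 = F0 9F A4 9F.
Offset 11: leading byte 0xEB = 11101011 → 3-byte char #4 = EB 8E 82.
Offset 14: leading byte 0xF0 = 11110000 → 4-byte char #5 = F0 B7 BB B1.
Offset 18: leading byte 0xF3 = 11110011 → 4-byte char #6 = F3 B4 8D AD.
Leading byte 0xF3 = 11110011 matches 11110xxx → 4-byte sequence.
Byte 1: 0xF3 = 11110011, payload 011 (3 bits).
Byte 2: 0xB4 = 10110100 (10xxxxxx ✓), payload 110100.
Byte 3: 0x8D = 10001101 (10xxxxxx ✓), payload 001101.
Byte 4: 0xAD = 10101101 (10xxxxxx ✓), payload 101101.
Concatenate: 011110100001101101101 = 0xF436D (21 bits → U+F436D).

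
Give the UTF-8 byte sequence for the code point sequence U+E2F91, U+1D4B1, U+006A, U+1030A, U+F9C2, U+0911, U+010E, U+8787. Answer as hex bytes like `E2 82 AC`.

U+E2F91: 4-byte form → F3 A2 BE 91.
U+1D4B1: 4-byte form → F0 9D 92 B1.
U+006A: 1-byte form → 6A.
U+1030A: 4-byte form → F0 90 8C 8A.
U+F9C2: 3-byte form → EF A7 82.
U+0911: 3-byte form → E0 A4 91.
U+010E: 2-byte form → C4 8E.
U+8787: 3-byte form → E8 9E 87.
Concatenated (24 bytes): F3 A2 BE 91 F0 9D 92 B1 6A F0 90 8C 8A EF A7 82 E0 A4 91 C4 8E E8 9E 87.

F3 A2 BE 91 F0 9D 92 B1 6A F0 90 8C 8A EF A7 82 E0 A4 91 C4 8E E8 9E 87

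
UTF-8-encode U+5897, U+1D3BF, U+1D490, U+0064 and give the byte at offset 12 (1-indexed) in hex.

1-indexed offset 12 is 0-indexed offset 11.
U+5897 → 3-byte form E5 A2 97 at offsets 0–2.
U+1D3BF → 4-byte form F0 9D 8E BF at offsets 3–6.
U+1D490 → 4-byte form F0 9D 92 90 at offsets 7–10.
U+0064 → 1-byte form 64 at offsets 11–11.
Offset 11 falls in char 4's range; it's byte 1 of 64 = 0x64.

0x64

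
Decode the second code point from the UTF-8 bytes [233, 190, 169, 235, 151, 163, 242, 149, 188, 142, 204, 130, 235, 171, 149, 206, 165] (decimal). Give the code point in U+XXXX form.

Offset 0: leading byte 0xE9 = 11101001 → 3-byte char #1 = E9 BE A9.
Offset 3: leading byte 0xEB = 11101011 → 3-byte char #2 = EB 97 A3.
Leading byte 0xEB = 11101011 matches 1110xxxx → 3-byte sequence.
Byte 1: 0xEB = 11101011, payload 1011 (4 bits).
Byte 2: 0x97 = 10010111 (10xxxxxx ✓), payload 010111.
Byte 3: 0xA3 = 10100011 (10xxxxxx ✓), payload 100011.
Concatenate: 1011010111100011 = 0xB5E3 (16 bits → U+B5E3).

U+B5E3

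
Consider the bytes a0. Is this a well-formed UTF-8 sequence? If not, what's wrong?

Byte 0xA0 = 10100000 has the form 10xxxxxx — a continuation byte — but there is no preceding leading byte.

invalid (continuation byte with no leading byte)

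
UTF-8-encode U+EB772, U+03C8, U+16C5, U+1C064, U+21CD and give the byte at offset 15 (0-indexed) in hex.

0x8D

U+EB772 → 4-byte form F3 AB 9D B2 at offsets 0–3.
U+03C8 → 2-byte form CF 88 at offsets 4–5.
U+16C5 → 3-byte form E1 9B 85 at offsets 6–8.
U+1C064 → 4-byte form F0 9C 81 A4 at offsets 9–12.
U+21CD → 3-byte form E2 87 8D at offsets 13–15.
Offset 15 falls in char 5's range; it's byte 3 of E2 87 8D = 0x8D.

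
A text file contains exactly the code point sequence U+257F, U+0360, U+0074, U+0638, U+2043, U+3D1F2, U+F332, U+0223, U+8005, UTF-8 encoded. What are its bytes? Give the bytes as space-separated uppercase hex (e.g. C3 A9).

E2 95 BF CD A0 74 D8 B8 E2 81 83 F0 BD 87 B2 EF 8C B2 C8 A3 E8 80 85

U+257F: 3-byte form → E2 95 BF.
U+0360: 2-byte form → CD A0.
U+0074: 1-byte form → 74.
U+0638: 2-byte form → D8 B8.
U+2043: 3-byte form → E2 81 83.
U+3D1F2: 4-byte form → F0 BD 87 B2.
U+F332: 3-byte form → EF 8C B2.
U+0223: 2-byte form → C8 A3.
U+8005: 3-byte form → E8 80 85.
Concatenated (23 bytes): E2 95 BF CD A0 74 D8 B8 E2 81 83 F0 BD 87 B2 EF 8C B2 C8 A3 E8 80 85.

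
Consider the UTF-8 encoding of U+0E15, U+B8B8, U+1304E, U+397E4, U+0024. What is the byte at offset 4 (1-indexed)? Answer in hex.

0xEB

1-indexed offset 4 is 0-indexed offset 3.
U+0E15 → 3-byte form E0 B8 95 at offsets 0–2.
U+B8B8 → 3-byte form EB A2 B8 at offsets 3–5.
Offset 3 falls in char 2's range; it's byte 1 of EB A2 B8 = 0xEB.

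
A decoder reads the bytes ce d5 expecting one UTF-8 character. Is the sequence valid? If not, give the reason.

Leading byte 0xCE = 11001110 → 2-byte form.
Byte 2 is 0xD5 = 11010101, which is not 10xxxxxx — expected a continuation byte.

invalid (non-continuation byte where continuation expected)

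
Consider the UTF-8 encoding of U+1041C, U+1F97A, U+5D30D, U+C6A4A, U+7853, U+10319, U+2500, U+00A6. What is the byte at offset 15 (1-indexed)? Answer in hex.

1-indexed offset 15 is 0-indexed offset 14.
U+1041C → 4-byte form F0 90 90 9C at offsets 0–3.
U+1F97A → 4-byte form F0 9F A5 BA at offsets 4–7.
U+5D30D → 4-byte form F1 9D 8C 8D at offsets 8–11.
U+C6A4A → 4-byte form F3 86 A9 8A at offsets 12–15.
Offset 14 falls in char 4's range; it's byte 3 of F3 86 A9 8A = 0xA9.

0xA9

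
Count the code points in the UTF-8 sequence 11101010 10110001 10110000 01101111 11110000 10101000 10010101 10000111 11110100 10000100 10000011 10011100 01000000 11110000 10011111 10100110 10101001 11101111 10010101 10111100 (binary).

7

Byte at offset 0: 0xEA = 11101010 → 3-byte char (#1). Advance 3.
Byte at offset 3: 0x6F = 01101111 → 1-byte char (#2). Advance 1.
Byte at offset 4: 0xF0 = 11110000 → 4-byte char (#3). Advance 4.
Byte at offset 8: 0xF4 = 11110100 → 4-byte char (#4). Advance 4.
Byte at offset 12: 0x40 = 01000000 → 1-byte char (#5). Advance 1.
Byte at offset 13: 0xF0 = 11110000 → 4-byte char (#6). Advance 4.
Byte at offset 17: 0xEF = 11101111 → 3-byte char (#7). Advance 3.
Reached end at offset 20 after 7 code points.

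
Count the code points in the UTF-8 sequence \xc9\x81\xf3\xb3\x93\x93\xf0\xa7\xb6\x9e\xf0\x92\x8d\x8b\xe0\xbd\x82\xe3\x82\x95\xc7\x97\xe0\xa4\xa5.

8

Byte at offset 0: 0xC9 = 11001001 → 2-byte char (#1). Advance 2.
Byte at offset 2: 0xF3 = 11110011 → 4-byte char (#2). Advance 4.
Byte at offset 6: 0xF0 = 11110000 → 4-byte char (#3). Advance 4.
Byte at offset 10: 0xF0 = 11110000 → 4-byte char (#4). Advance 4.
Byte at offset 14: 0xE0 = 11100000 → 3-byte char (#5). Advance 3.
Byte at offset 17: 0xE3 = 11100011 → 3-byte char (#6). Advance 3.
Byte at offset 20: 0xC7 = 11000111 → 2-byte char (#7). Advance 2.
Byte at offset 22: 0xE0 = 11100000 → 3-byte char (#8). Advance 3.
Reached end at offset 25 after 8 code points.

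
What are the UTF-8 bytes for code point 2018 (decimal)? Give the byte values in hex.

U+07E2 = 0x7E2 = 2018 decimal. In range U+0080–U+07FF → 2-byte form: 110xxxxx 10xxxxxx.
Binary (11 bits): 11111100010.
Split 5+6: 11111 | 100010.
Byte 1: 11011111 = 0xDF.
Byte 2: 10100010 = 0xA2.

DF A2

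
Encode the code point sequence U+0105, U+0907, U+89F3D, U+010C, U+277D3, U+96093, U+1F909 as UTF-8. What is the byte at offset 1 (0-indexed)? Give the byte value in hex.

U+0105 → 2-byte form C4 85 at offsets 0–1.
Offset 1 falls in char 1's range; it's byte 2 of C4 85 = 0x85.

0x85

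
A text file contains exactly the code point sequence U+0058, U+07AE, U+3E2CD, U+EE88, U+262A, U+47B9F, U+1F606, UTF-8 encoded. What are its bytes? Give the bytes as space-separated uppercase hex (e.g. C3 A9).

58 DE AE F0 BE 8B 8D EE BA 88 E2 98 AA F1 87 AE 9F F0 9F 98 86

U+0058: 1-byte form → 58.
U+07AE: 2-byte form → DE AE.
U+3E2CD: 4-byte form → F0 BE 8B 8D.
U+EE88: 3-byte form → EE BA 88.
U+262A: 3-byte form → E2 98 AA.
U+47B9F: 4-byte form → F1 87 AE 9F.
U+1F606: 4-byte form → F0 9F 98 86.
Concatenated (21 bytes): 58 DE AE F0 BE 8B 8D EE BA 88 E2 98 AA F1 87 AE 9F F0 9F 98 86.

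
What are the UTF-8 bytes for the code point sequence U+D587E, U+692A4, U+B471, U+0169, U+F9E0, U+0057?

U+D587E: 4-byte form → F3 95 A1 BE.
U+692A4: 4-byte form → F1 A9 8A A4.
U+B471: 3-byte form → EB 91 B1.
U+0169: 2-byte form → C5 A9.
U+F9E0: 3-byte form → EF A7 A0.
U+0057: 1-byte form → 57.
Concatenated (17 bytes): F3 95 A1 BE F1 A9 8A A4 EB 91 B1 C5 A9 EF A7 A0 57.

F3 95 A1 BE F1 A9 8A A4 EB 91 B1 C5 A9 EF A7 A0 57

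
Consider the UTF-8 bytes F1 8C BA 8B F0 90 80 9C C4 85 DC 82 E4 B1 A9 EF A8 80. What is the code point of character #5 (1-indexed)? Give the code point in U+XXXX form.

U+4C69

Offset 0: leading byte 0xF1 = 11110001 → 4-byte char #1 = F1 8C BA 8B.
Offset 4: leading byte 0xF0 = 11110000 → 4-byte char #2 = F0 90 80 9C.
Offset 8: leading byte 0xC4 = 11000100 → 2-byte char #3 = C4 85.
Offset 10: leading byte 0xDC = 11011100 → 2-byte char #4 = DC 82.
Offset 12: leading byte 0xE4 = 11100100 → 3-byte char #5 = E4 B1 A9.
Leading byte 0xE4 = 11100100 matches 1110xxxx → 3-byte sequence.
Byte 1: 0xE4 = 11100100, payload 0100 (4 bits).
Byte 2: 0xB1 = 10110001 (10xxxxxx ✓), payload 110001.
Byte 3: 0xA9 = 10101001 (10xxxxxx ✓), payload 101001.
Concatenate: 0100110001101001 = 0x4C69 (16 bits → U+4C69).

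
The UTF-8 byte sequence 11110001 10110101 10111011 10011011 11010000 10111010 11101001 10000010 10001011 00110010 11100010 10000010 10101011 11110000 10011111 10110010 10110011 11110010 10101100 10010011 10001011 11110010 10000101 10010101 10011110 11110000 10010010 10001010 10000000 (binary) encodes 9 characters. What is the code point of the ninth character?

Offset 0: leading byte 0xF1 = 11110001 → 4-byte char #1 = F1 B5 BB 9B.
Offset 4: leading byte 0xD0 = 11010000 → 2-byte char #2 = D0 BA.
Offset 6: leading byte 0xE9 = 11101001 → 3-byte char #3 = E9 82 8B.
Offset 9: leading byte 0x32 = 00110010 → 1-byte char #4 = 32.
Offset 10: leading byte 0xE2 = 11100010 → 3-byte char #5 = E2 82 AB.
Offset 13: leading byte 0xF0 = 11110000 → 4-byte char #6 = F0 9F B2 B3.
Offset 17: leading byte 0xF2 = 11110010 → 4-byte char #7 = F2 AC 93 8B.
Offset 21: leading byte 0xF2 = 11110010 → 4-byte char #8 = F2 85 95 9E.
Offset 25: leading byte 0xF0 = 11110000 → 4-byte char #9 = F0 92 8A 80.
Leading byte 0xF0 = 11110000 matches 11110xxx → 4-byte sequence.
Byte 1: 0xF0 = 11110000, payload 000 (3 bits).
Byte 2: 0x92 = 10010010 (10xxxxxx ✓), payload 010010.
Byte 3: 0x8A = 10001010 (10xxxxxx ✓), payload 001010.
Byte 4: 0x80 = 10000000 (10xxxxxx ✓), payload 000000.
Concatenate: 000010010001010000000 = 0x12280 (21 bits → U+12280).

U+12280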